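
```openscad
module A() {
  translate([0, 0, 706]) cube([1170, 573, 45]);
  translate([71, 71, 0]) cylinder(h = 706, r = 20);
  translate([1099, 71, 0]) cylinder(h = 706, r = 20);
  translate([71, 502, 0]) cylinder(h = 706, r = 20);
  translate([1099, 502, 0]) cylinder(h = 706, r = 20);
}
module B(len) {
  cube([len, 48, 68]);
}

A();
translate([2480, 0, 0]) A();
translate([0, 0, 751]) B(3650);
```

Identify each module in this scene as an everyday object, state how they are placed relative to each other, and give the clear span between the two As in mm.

Second table starts at x = 2480; first ends at x = 1170; clear span = 2480 − 1170 = 1310 mm.

A is a table. B is a beam. A beam spans the tops of two tables. The clear span between the two tables is 1310 mm.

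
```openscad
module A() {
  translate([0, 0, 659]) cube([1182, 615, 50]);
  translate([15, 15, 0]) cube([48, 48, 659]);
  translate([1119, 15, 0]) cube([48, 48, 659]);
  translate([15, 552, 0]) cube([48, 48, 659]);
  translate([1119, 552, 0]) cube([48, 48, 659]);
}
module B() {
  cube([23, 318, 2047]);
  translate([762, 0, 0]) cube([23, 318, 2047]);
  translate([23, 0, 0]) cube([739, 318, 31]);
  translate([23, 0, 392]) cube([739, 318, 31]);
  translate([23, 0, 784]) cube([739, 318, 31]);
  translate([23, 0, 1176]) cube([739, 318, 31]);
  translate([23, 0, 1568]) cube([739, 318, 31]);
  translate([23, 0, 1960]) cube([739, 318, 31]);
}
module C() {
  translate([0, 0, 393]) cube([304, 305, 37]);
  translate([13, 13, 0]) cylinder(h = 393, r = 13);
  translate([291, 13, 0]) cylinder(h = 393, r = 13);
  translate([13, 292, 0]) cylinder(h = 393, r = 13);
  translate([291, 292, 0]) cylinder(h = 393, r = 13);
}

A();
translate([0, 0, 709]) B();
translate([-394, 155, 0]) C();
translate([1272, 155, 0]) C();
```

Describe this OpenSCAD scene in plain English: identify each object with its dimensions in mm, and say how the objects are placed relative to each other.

A is a rectangular dining table. The top is 1182×615×50 mm with its upper surface at z = 709 mm. It stands on four 48×48 mm square legs, each inset 15 mm from the nearest pair of top edges, running from the floor to the underside of the top.

B is an open bookshelf. Two side panels, each 23 mm thick, 318 mm deep and 2047 mm tall, stand 785 mm apart (outside-to-outside). Between them sit 6 shelves, each 31 mm thick and 318 mm deep, spanning the full gap between the sides. The bottom shelf rests on the floor (its underside at z = 0) and the clear gap between one shelf's top and the next shelf's underside is 361 mm.

C is a simple wooden stool: a rectangular seat 304 mm (x) by 305 mm (y), 37 mm thick, top face at z = 430 mm, on four round legs, each 26 mm in diameter. The legs rest on z = 0, each leg's axis is inset half a diameter from the nearest pair of seat edges (so the leg's bounding box is flush with the corner).

The bookshelf is on top of the table. Two stools sit around the table at the −x, +x sides.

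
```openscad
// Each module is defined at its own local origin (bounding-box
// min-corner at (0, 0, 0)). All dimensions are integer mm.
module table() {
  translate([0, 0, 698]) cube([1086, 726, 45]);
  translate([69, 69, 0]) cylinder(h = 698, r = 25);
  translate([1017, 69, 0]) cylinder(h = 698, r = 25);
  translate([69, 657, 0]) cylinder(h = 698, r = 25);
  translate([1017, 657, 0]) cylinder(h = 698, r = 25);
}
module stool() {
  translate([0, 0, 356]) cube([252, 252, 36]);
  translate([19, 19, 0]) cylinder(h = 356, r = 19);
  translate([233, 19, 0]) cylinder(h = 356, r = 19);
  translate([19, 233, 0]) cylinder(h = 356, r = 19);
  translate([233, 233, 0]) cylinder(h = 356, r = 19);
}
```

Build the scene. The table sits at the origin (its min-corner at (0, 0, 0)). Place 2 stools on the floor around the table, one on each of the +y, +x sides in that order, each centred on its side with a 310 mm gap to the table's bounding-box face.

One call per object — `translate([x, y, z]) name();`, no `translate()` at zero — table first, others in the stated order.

table();
translate([417, 1036, 0]) stool();
translate([1396, 237, 0]) stool();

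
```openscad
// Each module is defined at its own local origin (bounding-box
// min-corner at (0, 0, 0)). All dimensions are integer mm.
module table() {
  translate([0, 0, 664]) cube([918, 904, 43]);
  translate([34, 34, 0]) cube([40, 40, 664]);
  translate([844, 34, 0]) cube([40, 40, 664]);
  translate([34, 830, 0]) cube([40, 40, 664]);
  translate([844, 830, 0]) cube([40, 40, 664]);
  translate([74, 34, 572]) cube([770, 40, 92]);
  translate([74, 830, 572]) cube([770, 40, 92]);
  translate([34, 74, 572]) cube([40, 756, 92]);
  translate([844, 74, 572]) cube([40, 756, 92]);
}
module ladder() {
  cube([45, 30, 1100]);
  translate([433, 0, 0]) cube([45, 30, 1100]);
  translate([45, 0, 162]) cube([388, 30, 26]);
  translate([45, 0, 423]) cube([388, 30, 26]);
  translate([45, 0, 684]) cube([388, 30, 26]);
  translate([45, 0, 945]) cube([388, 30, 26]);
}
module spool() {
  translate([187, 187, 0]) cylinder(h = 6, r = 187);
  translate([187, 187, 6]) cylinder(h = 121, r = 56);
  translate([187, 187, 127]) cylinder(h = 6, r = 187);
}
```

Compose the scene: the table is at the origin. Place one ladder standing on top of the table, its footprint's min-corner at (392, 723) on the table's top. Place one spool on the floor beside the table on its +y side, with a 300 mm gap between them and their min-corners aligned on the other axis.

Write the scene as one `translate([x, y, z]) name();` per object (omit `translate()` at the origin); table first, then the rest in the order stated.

table();
translate([392, 723, 707]) ladder();
translate([0, 1204, 0]) spool();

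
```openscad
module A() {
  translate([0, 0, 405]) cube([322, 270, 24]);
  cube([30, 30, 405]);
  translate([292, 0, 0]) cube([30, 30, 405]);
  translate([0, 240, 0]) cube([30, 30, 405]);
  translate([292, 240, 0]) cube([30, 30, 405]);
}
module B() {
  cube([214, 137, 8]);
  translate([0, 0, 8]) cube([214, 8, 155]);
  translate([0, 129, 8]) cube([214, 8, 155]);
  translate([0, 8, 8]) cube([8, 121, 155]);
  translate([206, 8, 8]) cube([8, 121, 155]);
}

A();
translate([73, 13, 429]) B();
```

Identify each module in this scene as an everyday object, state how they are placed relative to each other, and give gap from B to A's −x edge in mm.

A is a stool. B is an open box. The open box is on top of the stool. The gap from the open box to the stool's −x edge is 73 mm.

The open box's min-x is at 73; the stool's min-x is 0; gap = 73 mm.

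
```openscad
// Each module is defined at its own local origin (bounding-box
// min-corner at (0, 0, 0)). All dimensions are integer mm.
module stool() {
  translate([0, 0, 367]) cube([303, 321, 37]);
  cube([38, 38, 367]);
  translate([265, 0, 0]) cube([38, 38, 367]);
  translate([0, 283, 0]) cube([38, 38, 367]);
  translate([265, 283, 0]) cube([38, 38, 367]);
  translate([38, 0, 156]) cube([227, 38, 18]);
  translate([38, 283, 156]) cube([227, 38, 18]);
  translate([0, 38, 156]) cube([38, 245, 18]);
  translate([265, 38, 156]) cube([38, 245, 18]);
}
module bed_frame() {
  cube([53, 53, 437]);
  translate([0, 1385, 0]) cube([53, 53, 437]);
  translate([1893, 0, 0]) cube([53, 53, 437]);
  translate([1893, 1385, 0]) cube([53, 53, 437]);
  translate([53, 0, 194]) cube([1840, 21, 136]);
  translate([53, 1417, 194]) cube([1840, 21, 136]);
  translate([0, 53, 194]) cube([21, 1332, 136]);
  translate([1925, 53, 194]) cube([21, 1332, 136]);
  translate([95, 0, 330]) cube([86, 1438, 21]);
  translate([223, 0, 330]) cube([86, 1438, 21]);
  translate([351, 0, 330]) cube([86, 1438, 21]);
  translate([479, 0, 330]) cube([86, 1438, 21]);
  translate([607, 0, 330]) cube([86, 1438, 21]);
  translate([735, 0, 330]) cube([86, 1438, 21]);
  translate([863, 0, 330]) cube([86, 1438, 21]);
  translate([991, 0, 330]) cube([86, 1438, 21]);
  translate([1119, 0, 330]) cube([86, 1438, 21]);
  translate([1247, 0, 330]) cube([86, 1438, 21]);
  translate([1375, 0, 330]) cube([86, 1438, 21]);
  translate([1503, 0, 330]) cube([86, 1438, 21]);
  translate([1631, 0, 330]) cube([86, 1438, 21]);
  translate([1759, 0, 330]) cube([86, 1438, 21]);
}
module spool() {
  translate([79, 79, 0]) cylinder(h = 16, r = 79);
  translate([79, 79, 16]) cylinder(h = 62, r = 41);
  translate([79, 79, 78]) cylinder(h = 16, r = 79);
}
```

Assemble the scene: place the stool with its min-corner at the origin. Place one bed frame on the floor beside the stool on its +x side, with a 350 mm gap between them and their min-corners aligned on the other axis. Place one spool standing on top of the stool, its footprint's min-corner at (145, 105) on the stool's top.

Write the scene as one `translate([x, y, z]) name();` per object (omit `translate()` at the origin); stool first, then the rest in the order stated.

stool();
translate([653, 0, 0]) bed_frame();
translate([145, 105, 404]) spool();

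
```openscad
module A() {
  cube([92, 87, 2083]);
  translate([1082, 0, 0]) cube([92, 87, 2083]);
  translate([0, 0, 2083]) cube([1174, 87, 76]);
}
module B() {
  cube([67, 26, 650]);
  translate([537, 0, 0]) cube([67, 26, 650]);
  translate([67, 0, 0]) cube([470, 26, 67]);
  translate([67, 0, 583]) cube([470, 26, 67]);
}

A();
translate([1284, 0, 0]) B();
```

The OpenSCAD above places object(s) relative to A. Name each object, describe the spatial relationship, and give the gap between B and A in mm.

The picture frame's nearest face is 110 mm from the door frame's +x face.

A is a door frame. B is a picture frame. The picture frame is on the floor beside the door frame on its +x side. The gap between the picture frame and the door frame is 110 mm.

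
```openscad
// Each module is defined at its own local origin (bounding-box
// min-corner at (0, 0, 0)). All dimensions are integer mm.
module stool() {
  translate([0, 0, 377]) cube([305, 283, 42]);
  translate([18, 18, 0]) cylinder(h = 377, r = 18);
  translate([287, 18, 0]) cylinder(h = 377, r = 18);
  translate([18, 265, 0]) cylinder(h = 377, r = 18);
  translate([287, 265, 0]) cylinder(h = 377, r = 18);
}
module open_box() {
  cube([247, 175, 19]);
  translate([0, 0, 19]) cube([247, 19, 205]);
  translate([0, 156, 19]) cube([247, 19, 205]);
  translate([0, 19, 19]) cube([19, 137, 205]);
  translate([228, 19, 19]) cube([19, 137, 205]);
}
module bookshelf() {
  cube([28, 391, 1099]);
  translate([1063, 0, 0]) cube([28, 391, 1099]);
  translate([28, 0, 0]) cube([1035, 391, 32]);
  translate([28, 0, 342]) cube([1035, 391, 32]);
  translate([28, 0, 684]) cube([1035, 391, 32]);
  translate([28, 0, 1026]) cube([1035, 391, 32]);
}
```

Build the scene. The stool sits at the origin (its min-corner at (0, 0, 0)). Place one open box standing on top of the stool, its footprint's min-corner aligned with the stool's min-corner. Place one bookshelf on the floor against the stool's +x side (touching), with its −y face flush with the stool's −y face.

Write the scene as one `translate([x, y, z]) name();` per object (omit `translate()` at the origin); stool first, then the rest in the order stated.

stool();
translate([0, 0, 419]) open_box();
translate([305, 0, 0]) bookshelf();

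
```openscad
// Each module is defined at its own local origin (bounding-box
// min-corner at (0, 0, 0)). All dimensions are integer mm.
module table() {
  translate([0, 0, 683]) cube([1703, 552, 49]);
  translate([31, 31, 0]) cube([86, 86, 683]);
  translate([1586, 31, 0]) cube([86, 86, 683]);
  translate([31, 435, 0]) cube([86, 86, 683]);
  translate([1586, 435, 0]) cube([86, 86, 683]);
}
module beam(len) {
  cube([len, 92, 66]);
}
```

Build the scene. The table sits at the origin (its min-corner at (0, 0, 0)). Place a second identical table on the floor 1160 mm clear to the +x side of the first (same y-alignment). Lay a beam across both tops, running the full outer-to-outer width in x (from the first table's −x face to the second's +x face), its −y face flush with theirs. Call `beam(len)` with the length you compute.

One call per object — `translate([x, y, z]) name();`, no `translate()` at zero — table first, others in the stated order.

table();
translate([2863, 0, 0]) table();
translate([0, 0, 732]) beam(4566);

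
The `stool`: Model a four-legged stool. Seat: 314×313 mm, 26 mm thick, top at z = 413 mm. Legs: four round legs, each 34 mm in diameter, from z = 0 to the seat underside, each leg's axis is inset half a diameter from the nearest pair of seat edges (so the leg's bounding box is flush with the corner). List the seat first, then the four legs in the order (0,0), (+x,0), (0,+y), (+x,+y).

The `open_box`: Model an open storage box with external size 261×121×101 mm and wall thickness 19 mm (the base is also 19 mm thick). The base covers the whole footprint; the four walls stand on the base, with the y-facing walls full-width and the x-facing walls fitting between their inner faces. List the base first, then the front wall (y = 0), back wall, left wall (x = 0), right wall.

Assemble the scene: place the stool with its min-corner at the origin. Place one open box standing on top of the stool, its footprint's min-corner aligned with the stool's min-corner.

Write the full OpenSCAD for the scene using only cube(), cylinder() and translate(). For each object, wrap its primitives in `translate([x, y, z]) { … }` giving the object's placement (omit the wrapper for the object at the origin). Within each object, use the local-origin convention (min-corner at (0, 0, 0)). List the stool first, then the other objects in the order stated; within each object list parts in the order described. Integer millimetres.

translate([0, 0, 387]) cube([314, 313, 26]);
translate([17, 17, 0]) cylinder(h = 387, r = 17);
translate([297, 17, 0]) cylinder(h = 387, r = 17);
translate([17, 296, 0]) cylinder(h = 387, r = 17);
translate([297, 296, 0]) cylinder(h = 387, r = 17);
translate([0, 0, 413]) {
  cube([261, 121, 19]);
  translate([0, 0, 19]) cube([261, 19, 82]);
  translate([0, 102, 19]) cube([261, 19, 82]);
  translate([0, 19, 19]) cube([19, 83, 82]);
  translate([242, 19, 19]) cube([19, 83, 82]);
}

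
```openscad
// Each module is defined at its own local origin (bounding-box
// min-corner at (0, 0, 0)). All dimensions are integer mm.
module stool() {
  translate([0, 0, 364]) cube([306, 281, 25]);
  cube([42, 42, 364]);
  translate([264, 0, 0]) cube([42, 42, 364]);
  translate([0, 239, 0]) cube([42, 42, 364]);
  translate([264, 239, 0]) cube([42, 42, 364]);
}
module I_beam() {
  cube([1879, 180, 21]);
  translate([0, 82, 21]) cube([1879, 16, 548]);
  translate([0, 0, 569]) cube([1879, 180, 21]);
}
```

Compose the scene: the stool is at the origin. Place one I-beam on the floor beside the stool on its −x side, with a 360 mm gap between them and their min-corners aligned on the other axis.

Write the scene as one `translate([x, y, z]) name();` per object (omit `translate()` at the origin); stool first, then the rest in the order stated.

stool();
translate([-2239, 0, 0]) I_beam();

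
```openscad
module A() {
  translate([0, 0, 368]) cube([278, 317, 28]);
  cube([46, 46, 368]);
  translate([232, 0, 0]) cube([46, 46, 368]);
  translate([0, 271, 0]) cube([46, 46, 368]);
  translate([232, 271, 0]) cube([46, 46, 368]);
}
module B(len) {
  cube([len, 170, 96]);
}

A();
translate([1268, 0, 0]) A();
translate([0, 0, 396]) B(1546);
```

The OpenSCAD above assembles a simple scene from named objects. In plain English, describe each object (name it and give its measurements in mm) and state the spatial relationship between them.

A is a four-legged stool. The seat is 278×317 mm, 28 mm thick, top at z = 396 mm. It stands on four square legs, each 46×46 mm in cross-section, from z = 0 to the seat underside, each flush with a corner of the seat.

B is a rectangular beam 1546 mm long (x), 170 mm deep (y), 96 mm thick (z).

The beam spans the tops of two stools placed 990 mm apart, resting at z = 396 mm.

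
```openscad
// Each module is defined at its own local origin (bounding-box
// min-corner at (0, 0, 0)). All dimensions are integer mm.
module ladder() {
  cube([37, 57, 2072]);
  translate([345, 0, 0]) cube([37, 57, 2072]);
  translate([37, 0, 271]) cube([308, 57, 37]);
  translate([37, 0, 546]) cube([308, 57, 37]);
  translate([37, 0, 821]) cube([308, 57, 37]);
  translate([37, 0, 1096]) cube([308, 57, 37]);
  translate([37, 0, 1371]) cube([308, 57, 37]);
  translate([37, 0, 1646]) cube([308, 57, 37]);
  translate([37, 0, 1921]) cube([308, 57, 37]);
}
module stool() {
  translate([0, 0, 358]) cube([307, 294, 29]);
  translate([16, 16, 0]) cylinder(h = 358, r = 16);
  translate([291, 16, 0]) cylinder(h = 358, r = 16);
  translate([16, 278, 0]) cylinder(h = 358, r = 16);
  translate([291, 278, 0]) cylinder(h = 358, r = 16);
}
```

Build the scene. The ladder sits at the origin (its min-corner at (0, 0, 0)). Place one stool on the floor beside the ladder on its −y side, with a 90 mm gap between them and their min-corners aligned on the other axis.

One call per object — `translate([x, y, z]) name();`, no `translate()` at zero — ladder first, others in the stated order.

ladder();
translate([0, -384, 0]) stool();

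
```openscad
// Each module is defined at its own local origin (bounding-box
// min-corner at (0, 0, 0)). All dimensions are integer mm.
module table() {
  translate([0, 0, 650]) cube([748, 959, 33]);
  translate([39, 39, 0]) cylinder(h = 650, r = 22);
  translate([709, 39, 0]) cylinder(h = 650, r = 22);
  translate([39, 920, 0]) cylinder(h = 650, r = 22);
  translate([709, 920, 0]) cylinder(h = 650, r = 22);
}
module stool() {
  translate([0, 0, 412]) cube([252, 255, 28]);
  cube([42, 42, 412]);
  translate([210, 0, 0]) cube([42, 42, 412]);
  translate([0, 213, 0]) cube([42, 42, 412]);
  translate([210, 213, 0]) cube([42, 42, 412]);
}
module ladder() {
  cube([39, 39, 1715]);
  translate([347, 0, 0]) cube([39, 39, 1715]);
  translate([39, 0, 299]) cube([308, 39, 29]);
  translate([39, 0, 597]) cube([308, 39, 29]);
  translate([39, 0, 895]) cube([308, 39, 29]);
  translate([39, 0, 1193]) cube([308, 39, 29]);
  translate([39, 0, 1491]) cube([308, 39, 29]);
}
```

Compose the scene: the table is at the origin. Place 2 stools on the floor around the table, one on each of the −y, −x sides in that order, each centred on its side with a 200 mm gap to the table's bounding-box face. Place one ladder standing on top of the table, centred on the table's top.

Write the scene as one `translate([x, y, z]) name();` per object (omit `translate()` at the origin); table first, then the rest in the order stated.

table();
translate([248, -455, 0]) stool();
translate([-452, 352, 0]) stool();
translate([181, 460, 683]) ladder();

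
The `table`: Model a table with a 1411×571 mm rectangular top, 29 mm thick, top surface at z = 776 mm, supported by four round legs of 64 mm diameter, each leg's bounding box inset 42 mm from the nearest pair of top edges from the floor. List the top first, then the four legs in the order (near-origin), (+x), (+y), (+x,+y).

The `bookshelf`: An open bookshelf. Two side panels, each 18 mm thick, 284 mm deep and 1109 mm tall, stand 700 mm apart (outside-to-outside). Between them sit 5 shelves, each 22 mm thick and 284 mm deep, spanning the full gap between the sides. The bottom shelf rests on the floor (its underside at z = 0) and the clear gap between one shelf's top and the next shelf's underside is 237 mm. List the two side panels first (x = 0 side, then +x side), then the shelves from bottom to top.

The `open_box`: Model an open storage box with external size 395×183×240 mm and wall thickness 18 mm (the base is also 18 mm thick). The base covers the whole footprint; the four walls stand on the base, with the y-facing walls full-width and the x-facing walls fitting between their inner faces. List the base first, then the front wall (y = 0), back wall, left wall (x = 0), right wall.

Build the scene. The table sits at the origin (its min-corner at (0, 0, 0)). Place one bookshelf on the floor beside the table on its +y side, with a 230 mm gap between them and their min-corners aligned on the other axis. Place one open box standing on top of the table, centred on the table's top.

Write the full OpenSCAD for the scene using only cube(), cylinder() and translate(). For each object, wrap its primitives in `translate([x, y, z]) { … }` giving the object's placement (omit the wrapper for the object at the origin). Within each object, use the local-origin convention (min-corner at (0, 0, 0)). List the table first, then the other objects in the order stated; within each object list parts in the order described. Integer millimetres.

translate([0, 0, 747]) cube([1411, 571, 29]);
translate([74, 74, 0]) cylinder(h = 747, r = 32);
translate([1337, 74, 0]) cylinder(h = 747, r = 32);
translate([74, 497, 0]) cylinder(h = 747, r = 32);
translate([1337, 497, 0]) cylinder(h = 747, r = 32);
translate([0, 801, 0]) {
  cube([18, 284, 1109]);
  translate([682, 0, 0]) cube([18, 284, 1109]);
  translate([18, 0, 0]) cube([664, 284, 22]);
  translate([18, 0, 259]) cube([664, 284, 22]);
  translate([18, 0, 518]) cube([664, 284, 22]);
  translate([18, 0, 777]) cube([664, 284, 22]);
  translate([18, 0, 1036]) cube([664, 284, 22]);
}
translate([508, 194, 776]) {
  cube([395, 183, 18]);
  translate([0, 0, 18]) cube([395, 18, 222]);
  translate([0, 165, 18]) cube([395, 18, 222]);
  translate([0, 18, 18]) cube([18, 147, 222]);
  translate([377, 18, 18]) cube([18, 147, 222]);
}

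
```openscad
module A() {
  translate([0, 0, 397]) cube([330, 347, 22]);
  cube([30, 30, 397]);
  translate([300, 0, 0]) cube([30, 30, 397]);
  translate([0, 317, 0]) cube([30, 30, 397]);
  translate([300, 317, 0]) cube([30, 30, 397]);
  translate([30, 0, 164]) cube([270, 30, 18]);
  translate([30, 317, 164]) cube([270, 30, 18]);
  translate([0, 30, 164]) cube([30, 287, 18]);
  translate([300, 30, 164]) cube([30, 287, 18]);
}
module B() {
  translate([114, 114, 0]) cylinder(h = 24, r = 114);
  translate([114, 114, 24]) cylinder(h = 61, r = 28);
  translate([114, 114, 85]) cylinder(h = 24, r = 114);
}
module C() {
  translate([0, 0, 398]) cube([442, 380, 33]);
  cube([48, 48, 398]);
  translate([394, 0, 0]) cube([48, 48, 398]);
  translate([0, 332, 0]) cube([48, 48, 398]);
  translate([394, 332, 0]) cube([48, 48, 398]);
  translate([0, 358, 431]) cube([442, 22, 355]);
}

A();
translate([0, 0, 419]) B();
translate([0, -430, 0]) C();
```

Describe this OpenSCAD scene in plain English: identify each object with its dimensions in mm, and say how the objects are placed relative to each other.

A is a simple wooden stool: a rectangular seat 330 mm (x) by 347 mm (y), 22 mm thick, top face at z = 419 mm, on four square legs, each 30×30 mm in cross-section. The legs rest on z = 0, each flush with a corner of the seat. Four stretchers, 30 mm wide and 18 mm tall, connect adjacent legs with their undersides at z = 164 mm, each running between the inner faces of the legs it joins and aligned with the legs' outer faces on the other axis.

B is a spool: two coaxial disc flanges of radius 114 mm and thickness 24 mm, joined by a core cylinder of radius 28 mm and height 61 mm. The lower flange rests on z = 0 and the three cylinders share a vertical axis.

C is a chair: 442×380 mm seat, 33 mm thick, top at z = 431 mm, on four 48 mm square corner legs flush with the seat edges. A 22 mm thick backrest slab spans the full seat width, extending 355 mm above the seat top, its back face flush with the seat's +y edge.

The spool is on top of the stool. The chair is on the floor beside the stool on its −y side.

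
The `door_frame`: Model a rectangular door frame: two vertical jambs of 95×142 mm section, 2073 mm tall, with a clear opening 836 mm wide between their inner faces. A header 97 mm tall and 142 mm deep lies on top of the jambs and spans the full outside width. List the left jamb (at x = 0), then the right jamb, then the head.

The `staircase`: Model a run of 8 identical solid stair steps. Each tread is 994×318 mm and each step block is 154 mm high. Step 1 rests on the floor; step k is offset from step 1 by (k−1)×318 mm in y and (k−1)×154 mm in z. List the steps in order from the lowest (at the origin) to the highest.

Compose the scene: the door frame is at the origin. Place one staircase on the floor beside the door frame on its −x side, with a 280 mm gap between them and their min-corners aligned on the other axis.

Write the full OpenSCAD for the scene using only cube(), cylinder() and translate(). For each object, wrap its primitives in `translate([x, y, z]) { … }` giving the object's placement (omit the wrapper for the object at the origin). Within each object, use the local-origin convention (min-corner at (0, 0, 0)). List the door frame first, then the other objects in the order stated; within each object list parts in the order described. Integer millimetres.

cube([95, 142, 2073]);
translate([931, 0, 0]) cube([95, 142, 2073]);
translate([0, 0, 2073]) cube([1026, 142, 97]);
translate([-1274, 0, 0]) {
  cube([994, 318, 154]);
  translate([0, 318, 154]) cube([994, 318, 154]);
  translate([0, 636, 308]) cube([994, 318, 154]);
  translate([0, 954, 462]) cube([994, 318, 154]);
  translate([0, 1272, 616]) cube([994, 318, 154]);
  translate([0, 1590, 770]) cube([994, 318, 154]);
  translate([0, 1908, 924]) cube([994, 318, 154]);
  translate([0, 2226, 1078]) cube([994, 318, 154]);
}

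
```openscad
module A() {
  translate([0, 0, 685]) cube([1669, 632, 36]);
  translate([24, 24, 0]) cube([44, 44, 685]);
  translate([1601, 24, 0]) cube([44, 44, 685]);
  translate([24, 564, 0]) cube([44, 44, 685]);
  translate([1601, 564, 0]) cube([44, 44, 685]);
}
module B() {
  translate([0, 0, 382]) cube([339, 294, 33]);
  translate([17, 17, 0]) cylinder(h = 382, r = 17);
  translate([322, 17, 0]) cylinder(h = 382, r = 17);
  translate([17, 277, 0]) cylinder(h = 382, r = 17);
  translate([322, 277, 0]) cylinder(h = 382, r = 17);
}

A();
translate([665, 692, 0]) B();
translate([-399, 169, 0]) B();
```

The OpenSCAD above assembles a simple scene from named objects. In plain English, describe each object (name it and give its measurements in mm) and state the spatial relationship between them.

A is a table: top 1669 mm (x) × 632 mm (y), 36 mm thick, upper face at z = 721 mm, on four 44×44 mm square legs, each inset 24 mm from the nearest pair of top edges, running from z = 0 to the bottom of the top.

B is a four-legged stool. The seat is a 339×294×33 mm slab whose top surface is at z = 415 mm; four round legs, each 34 mm in diameter, run from the floor (z = 0) to the underside of the seat, each leg's axis is inset half a diameter from the nearest pair of seat edges (so the leg's bounding box is flush with the corner).

Two stools sit around the table at the +y, −x sides.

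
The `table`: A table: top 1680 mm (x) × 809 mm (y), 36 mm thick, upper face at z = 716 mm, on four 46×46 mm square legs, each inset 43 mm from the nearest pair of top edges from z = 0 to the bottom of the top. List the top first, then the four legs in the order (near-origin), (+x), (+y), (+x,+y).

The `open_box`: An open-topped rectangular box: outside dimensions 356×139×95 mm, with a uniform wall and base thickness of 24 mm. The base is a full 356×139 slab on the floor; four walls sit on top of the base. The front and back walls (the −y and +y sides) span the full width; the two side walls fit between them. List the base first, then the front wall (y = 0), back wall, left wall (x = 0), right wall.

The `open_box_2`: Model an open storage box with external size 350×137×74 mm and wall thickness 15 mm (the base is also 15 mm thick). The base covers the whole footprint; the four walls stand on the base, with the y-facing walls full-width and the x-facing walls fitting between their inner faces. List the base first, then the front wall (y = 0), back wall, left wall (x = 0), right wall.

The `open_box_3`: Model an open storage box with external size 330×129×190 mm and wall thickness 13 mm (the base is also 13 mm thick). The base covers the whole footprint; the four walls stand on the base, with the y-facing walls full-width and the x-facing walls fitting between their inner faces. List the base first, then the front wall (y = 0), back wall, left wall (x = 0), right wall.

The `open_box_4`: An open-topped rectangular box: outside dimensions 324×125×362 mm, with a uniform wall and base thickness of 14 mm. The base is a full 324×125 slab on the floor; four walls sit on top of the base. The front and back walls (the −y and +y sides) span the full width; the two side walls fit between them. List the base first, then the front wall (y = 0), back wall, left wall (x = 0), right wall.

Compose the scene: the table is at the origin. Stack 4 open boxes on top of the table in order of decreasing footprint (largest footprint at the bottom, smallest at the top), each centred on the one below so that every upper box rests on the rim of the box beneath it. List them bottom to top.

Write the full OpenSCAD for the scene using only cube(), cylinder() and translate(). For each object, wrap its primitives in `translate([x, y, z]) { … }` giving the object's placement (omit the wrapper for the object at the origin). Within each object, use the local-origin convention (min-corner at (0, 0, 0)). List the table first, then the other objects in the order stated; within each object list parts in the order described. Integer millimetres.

translate([0, 0, 680]) cube([1680, 809, 36]);
translate([43, 43, 0]) cube([46, 46, 680]);
translate([1591, 43, 0]) cube([46, 46, 680]);
translate([43, 720, 0]) cube([46, 46, 680]);
translate([1591, 720, 0]) cube([46, 46, 680]);
translate([662, 335, 716]) {
  cube([356, 139, 24]);
  translate([0, 0, 24]) cube([356, 24, 71]);
  translate([0, 115, 24]) cube([356, 24, 71]);
  translate([0, 24, 24]) cube([24, 91, 71]);
  translate([332, 24, 24]) cube([24, 91, 71]);
}
translate([665, 336, 811]) {
  cube([350, 137, 15]);
  translate([0, 0, 15]) cube([350, 15, 59]);
  translate([0, 122, 15]) cube([350, 15, 59]);
  translate([0, 15, 15]) cube([15, 107, 59]);
  translate([335, 15, 15]) cube([15, 107, 59]);
}
translate([675, 340, 885]) {
  cube([330, 129, 13]);
  translate([0, 0, 13]) cube([330, 13, 177]);
  translate([0, 116, 13]) cube([330, 13, 177]);
  translate([0, 13, 13]) cube([13, 103, 177]);
  translate([317, 13, 13]) cube([13, 103, 177]);
}
translate([678, 342, 1075]) {
  cube([324, 125, 14]);
  translate([0, 0, 14]) cube([324, 14, 348]);
  translate([0, 111, 14]) cube([324, 14, 348]);
  translate([0, 14, 14]) cube([14, 97, 348]);
  translate([310, 14, 14]) cube([14, 97, 348]);
}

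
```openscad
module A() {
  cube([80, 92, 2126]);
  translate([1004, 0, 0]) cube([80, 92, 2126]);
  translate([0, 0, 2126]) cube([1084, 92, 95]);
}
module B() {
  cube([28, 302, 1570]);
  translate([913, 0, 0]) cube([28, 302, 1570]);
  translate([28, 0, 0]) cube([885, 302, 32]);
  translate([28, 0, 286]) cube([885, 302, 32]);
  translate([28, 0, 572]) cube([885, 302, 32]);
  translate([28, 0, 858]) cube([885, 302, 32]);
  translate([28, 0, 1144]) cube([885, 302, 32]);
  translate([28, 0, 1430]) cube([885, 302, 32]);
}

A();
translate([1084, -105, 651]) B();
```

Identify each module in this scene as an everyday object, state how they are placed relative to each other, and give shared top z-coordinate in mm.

Both tops at z = 2221 mm.

A is a door frame. B is a bookshelf. The bookshelf is beside the door frame with their tops flush at z = 2221. The shared top z-coordinate is 2221 mm.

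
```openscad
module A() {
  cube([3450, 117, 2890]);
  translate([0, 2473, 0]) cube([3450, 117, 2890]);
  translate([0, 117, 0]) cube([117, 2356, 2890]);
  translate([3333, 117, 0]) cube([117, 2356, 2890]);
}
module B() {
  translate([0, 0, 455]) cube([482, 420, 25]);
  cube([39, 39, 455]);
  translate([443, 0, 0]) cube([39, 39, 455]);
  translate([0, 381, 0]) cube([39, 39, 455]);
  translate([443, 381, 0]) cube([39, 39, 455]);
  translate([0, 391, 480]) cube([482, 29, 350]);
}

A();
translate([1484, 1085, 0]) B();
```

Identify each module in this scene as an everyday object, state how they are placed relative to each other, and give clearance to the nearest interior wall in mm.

A is a house frame. B is a chair. The chair sits inside the house frame, centred. The clearance to the nearest interior wall is 968 mm.

Clearances: x = 1367, y = 968; minimum 968 mm.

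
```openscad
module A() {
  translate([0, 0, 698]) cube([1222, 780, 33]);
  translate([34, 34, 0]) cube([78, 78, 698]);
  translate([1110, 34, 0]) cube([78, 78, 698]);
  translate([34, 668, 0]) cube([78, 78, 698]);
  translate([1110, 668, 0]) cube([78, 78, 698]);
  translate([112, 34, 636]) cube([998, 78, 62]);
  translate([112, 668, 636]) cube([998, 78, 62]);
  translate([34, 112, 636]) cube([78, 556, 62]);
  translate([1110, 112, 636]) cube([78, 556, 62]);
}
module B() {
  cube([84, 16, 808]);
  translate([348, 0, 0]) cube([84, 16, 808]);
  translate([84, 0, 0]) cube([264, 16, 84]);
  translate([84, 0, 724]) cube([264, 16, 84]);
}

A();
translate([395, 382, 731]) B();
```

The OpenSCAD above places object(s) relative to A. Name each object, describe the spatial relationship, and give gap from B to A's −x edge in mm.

A is a table. B is a picture frame. The picture frame is on top of the table, centred. The gap from the picture frame to the table's −x edge is 395 mm.

The picture frame's min-x is at 395; the table's min-x is 0; gap = 395 mm.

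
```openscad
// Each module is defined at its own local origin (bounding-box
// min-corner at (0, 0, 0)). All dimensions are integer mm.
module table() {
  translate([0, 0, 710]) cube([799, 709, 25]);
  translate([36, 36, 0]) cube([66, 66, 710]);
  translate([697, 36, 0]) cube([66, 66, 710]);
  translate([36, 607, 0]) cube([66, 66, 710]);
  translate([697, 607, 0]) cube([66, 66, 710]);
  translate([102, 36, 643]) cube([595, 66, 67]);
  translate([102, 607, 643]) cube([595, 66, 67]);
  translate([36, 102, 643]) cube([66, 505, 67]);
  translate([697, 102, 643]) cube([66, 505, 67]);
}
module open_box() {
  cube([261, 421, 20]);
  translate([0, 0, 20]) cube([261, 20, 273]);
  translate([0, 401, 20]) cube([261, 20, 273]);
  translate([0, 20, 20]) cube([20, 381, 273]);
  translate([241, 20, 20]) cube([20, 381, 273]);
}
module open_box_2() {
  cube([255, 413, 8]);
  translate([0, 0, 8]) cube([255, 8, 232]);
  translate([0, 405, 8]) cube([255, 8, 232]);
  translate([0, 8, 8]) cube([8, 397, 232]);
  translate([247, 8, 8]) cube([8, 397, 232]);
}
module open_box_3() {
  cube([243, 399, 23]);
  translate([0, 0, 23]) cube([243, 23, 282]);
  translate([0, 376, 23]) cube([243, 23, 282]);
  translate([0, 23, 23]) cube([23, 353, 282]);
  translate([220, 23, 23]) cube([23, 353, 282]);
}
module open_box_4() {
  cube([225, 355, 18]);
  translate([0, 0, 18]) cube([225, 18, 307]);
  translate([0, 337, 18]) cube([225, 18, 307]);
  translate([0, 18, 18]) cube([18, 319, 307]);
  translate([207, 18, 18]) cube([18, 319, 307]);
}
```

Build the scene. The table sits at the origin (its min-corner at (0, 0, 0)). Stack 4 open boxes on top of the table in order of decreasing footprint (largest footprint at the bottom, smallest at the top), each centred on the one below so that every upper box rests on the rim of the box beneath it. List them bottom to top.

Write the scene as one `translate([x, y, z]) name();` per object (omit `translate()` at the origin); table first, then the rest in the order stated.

table();
translate([269, 144, 735]) open_box();
translate([272, 148, 1028]) open_box_2();
translate([278, 155, 1268]) open_box_3();
translate([287, 177, 1573]) open_box_4();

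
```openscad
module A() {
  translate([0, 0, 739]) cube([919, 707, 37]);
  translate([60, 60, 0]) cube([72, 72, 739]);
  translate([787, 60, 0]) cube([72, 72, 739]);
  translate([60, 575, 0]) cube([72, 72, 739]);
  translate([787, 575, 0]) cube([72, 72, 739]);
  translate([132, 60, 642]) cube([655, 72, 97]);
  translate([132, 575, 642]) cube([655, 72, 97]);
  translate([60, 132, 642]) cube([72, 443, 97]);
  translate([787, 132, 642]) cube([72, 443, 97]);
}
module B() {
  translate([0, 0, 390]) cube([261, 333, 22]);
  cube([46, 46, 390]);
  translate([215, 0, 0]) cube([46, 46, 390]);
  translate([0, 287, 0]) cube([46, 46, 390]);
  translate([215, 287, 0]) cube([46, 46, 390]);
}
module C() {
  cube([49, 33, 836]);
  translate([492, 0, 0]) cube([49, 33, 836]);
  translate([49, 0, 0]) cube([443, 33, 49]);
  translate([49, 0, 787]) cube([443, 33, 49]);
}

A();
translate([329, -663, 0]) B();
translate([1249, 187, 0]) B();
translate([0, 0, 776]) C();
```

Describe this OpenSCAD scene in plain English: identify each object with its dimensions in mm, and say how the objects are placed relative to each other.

A is a table with a 919×707 mm rectangular top, 37 mm thick, top surface at z = 776 mm, supported by four 72×72 mm square legs, each inset 60 mm from the nearest pair of top edges, running from the floor. Four apron rails, 72 mm thick and 97 mm tall, run between adjacent legs with their top edges flush with the underside of the top and their outer faces flush with the legs' outer faces.

B is a four-legged stool. The seat is 261×333 mm, 22 mm thick, top at z = 412 mm. It stands on four square legs, each 46×46 mm in cross-section, from z = 0 to the seat underside, each flush with a corner of the seat.

C is a rectangular picture frame lying in the x–z plane (depth along y). The opening is 443 mm wide (x) by 738 mm tall (z), surrounded by a border 49 mm wide on all four sides. The frame is 33 mm deep and is made of two full-height vertical stiles with two horizontal rails fitted between them.

Two stools sit around the table at the −y, +x sides. The picture frame is on top of the table.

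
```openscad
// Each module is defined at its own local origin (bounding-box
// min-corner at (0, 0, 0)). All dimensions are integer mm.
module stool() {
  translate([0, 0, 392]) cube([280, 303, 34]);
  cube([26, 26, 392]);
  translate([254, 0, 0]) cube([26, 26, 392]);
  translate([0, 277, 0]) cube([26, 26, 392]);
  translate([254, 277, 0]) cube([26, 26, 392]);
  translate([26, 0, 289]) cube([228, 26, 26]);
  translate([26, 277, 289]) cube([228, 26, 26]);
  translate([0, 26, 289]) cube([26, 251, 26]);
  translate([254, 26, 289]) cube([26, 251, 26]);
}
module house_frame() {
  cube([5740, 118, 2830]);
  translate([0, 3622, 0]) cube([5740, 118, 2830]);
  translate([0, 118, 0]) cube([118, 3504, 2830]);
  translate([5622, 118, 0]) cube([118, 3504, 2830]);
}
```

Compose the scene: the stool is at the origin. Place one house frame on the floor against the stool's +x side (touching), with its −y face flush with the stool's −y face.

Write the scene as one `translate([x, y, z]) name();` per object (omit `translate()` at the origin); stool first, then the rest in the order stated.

stool();
translate([280, 0, 0]) house_frame();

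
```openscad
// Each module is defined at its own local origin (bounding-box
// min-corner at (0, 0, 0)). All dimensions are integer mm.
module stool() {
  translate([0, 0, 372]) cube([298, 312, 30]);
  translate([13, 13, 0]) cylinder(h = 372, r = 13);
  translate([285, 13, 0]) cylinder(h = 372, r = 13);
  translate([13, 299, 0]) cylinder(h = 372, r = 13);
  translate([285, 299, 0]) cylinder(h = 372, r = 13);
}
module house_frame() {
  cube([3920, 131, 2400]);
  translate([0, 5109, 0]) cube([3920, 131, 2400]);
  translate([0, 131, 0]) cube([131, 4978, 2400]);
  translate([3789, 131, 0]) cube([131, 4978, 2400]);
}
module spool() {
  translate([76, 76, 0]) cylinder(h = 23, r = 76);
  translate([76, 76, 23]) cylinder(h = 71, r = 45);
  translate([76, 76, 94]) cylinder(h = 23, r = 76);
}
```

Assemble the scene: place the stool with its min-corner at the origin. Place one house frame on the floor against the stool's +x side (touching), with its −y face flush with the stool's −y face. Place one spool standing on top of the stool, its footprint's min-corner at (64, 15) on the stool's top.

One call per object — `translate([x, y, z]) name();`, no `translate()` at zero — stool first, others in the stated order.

stool();
translate([298, 0, 0]) house_frame();
translate([64, 15, 402]) spool();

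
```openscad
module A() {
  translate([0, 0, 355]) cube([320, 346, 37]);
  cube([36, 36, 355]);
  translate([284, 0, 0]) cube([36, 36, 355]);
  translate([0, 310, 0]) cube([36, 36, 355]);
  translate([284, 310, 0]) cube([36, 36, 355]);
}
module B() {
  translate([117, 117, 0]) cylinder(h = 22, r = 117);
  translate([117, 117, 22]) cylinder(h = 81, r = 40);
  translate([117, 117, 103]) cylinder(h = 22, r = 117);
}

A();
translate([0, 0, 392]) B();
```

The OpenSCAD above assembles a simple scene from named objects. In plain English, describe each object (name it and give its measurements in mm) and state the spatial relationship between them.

A is a four-legged stool. The seat is 320×346 mm, 37 mm thick, top at z = 392 mm. It stands on four square legs, each 36×36 mm in cross-section, from z = 0 to the seat underside, each flush with a corner of the seat.

B is a spool: two coaxial disc flanges of radius 117 mm and thickness 22 mm, joined by a core cylinder of radius 40 mm and height 81 mm. The lower flange rests on z = 0 and the three cylinders share a vertical axis.

The spool is on top of the stool.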